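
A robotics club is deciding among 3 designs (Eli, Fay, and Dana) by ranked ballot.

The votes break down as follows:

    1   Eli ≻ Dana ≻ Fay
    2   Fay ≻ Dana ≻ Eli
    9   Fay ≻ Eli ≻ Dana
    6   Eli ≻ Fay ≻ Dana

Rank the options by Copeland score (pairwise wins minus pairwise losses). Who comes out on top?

Pairwise results:
  Eli vs Fay: Fay wins 11–7.
  Eli vs Dana: Eli wins 16–2.
  Fay vs Dana: Fay wins 17–1.
Copeland scores (wins − losses):
  Eli: 1 − 1 = 0
  Fay: 2 − 0 = 2
  Dana: 0 − 2 = -2
Fay has the best Copeland score.

Fay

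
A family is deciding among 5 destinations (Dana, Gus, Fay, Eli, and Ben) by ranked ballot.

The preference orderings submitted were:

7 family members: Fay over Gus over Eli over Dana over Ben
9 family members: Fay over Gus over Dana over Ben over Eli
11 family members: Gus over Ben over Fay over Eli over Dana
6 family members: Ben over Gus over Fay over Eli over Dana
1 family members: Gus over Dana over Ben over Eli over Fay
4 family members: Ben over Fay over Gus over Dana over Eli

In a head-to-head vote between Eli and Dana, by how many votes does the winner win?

Ballots ranking Eli above Dana: 7+11+6 = 24.
Ballots ranking Dana above Eli: 9+1+4 = 14.
Eli wins 24–14, a margin of 10.

10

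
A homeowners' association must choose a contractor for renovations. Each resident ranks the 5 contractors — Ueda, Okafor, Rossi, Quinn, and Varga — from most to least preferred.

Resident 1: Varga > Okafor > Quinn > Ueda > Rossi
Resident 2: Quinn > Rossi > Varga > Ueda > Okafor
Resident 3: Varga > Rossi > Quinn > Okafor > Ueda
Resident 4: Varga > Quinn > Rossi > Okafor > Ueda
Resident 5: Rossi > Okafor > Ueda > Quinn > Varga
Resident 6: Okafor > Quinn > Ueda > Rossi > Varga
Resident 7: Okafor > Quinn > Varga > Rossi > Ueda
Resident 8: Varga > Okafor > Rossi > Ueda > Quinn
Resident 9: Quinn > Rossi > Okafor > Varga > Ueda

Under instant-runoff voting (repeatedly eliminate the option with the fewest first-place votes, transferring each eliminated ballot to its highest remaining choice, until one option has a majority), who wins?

Round 1: Varga 4, Okafor 2, Quinn 2, Rossi 1, Ueda 0. Ueda has the fewest and is eliminated.
Round 2: Varga 4, Okafor 2, Quinn 2, Rossi 1. Rossi has the fewest and is eliminated.
Round 3: Varga 4, Okafor 3, Quinn 2. Quinn has the fewest and is eliminated.
Round 4: Varga 5, Okafor 4. Varga has a majority.

Varga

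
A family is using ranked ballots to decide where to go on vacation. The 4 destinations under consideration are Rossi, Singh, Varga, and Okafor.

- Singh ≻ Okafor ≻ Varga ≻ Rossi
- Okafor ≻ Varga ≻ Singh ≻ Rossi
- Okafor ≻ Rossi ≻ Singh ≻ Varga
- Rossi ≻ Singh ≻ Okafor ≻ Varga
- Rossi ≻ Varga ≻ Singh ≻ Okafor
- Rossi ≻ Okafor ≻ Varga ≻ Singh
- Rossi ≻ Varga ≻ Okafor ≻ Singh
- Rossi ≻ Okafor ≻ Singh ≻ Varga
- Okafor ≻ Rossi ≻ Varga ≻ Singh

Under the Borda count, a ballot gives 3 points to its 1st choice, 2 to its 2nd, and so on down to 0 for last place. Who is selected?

Borda scores:
  Rossi: 0 + 0 + 2 + 3 + 3 + 3 + 3 + 3 + 2 = 19
  Singh: 3 + 1 + 1 + 2 + 1 + 0 + 0 + 1 + 0 = 9
  Varga: 1 + 2 + 0 + 0 + 2 + 1 + 2 + 0 + 1 = 9
  Okafor: 2 + 3 + 3 + 1 + 0 + 2 + 1 + 2 + 3 = 17
Rossi has the highest total.

Rossi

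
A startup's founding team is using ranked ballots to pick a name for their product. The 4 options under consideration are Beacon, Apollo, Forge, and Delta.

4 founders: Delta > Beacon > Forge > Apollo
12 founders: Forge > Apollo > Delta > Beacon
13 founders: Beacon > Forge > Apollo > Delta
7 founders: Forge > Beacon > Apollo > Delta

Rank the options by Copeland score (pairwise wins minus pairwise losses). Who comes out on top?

Pairwise results:
  Beacon vs Apollo: Beacon wins 24–12.
  Beacon vs Forge: Forge wins 19–17.
  Beacon vs Delta: Beacon wins 20–16.
  Apollo vs Forge: Forge wins 36–0.
  Apollo vs Delta: Apollo wins 32–4.
  Forge vs Delta: Forge wins 32–4.
Copeland scores (wins − losses):
  Beacon: 2 − 1 = 1
  Apollo: 1 − 2 = -1
  Forge: 3 − 0 = 3
  Delta: 0 − 3 = -3
Forge has the best Copeland score.

Forge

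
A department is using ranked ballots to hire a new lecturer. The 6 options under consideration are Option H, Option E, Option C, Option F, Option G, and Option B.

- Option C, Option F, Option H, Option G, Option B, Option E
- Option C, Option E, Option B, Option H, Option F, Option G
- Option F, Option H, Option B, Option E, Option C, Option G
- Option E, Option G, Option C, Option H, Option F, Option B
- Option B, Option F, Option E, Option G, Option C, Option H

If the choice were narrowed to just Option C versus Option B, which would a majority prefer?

Option C

Ballots ranking Option C above Option B: 3.
Ballots ranking Option B above Option C: 2.
Option C wins the head-to-head, 3–2.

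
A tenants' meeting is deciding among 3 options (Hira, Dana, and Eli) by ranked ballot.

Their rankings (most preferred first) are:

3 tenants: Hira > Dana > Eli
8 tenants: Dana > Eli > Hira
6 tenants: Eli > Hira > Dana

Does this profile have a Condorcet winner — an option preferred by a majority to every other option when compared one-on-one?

No

Head-to-head results (17 voters total):
Hira vs Dana: Hira wins 9–8.
Hira vs Eli: Eli wins 14–3.
Dana vs Eli: Dana wins 11–6.
No candidate beats all others: Hira beats Dana beats Eli beats Hira, a majority cycle.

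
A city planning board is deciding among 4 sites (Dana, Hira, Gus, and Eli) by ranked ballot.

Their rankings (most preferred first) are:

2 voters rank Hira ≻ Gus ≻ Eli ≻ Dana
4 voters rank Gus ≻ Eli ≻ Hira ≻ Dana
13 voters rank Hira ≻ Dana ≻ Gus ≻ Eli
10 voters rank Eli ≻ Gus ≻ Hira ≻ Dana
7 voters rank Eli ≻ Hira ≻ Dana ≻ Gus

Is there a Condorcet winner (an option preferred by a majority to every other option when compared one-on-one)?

No

Head-to-head results (36 voters total):
Dana vs Hira: Hira wins 36–0.
Dana vs Gus: Dana wins 20–16.
Dana vs Eli: Eli wins 23–13.
Hira vs Gus: Hira wins 22–14.
Hira vs Eli: Eli wins 21–15.
Gus vs Eli: Gus wins 19–17.
No candidate beats all others: Dana beats Gus beats Eli beats Dana, a majority cycle.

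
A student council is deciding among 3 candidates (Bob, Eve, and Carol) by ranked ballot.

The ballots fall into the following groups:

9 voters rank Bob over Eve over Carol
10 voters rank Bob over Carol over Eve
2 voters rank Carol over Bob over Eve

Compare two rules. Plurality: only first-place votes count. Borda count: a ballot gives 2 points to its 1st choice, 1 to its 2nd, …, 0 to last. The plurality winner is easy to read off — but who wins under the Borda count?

Bob

Plurality first-place counts: Bob 19, Eve 0, Carol 2 → Bob.
Borda totals: Bob 40, Eve 9, Carol 14 → Bob.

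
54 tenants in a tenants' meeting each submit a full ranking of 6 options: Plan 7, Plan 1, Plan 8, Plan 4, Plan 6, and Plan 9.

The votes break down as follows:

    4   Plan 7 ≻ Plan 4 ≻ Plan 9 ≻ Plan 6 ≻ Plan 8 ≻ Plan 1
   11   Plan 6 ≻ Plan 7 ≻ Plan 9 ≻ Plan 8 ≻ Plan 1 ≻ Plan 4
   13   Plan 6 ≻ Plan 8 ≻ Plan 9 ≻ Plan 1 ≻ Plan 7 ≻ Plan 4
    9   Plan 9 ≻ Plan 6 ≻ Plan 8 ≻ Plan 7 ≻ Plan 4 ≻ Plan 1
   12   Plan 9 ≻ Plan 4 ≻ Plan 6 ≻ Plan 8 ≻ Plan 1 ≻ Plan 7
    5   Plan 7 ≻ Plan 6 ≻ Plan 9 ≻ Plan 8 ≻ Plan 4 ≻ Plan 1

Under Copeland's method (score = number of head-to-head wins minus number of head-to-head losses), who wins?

Plan 6

Pairwise results:
  Plan 7 vs Plan 1: Plan 7 wins 29–25.
  Plan 7 vs Plan 8: Plan 8 wins 34–20.
  Plan 7 vs Plan 4: Plan 7 wins 42–12.
  Plan 7 vs Plan 6: Plan 6 wins 45–9.
  Plan 7 vs Plan 9: Plan 9 wins 34–20.
  Plan 1 vs Plan 8: Plan 8 wins 54–0.
  Plan 1 vs Plan 4: Plan 4 wins 30–24.
  Plan 1 vs Plan 6: Plan 6 wins 54–0.
  Plan 1 vs Plan 9: Plan 9 wins 54–0.
  Plan 8 vs Plan 4: Plan 8 wins 38–16.
  Plan 8 vs Plan 6: Plan 6 wins 54–0.
  Plan 8 vs Plan 9: Plan 9 wins 41–13.
  Plan 4 vs Plan 6: Plan 6 wins 38–16.
  Plan 4 vs Plan 9: Plan 9 wins 50–4.
  Plan 6 vs Plan 9: Plan 6 wins 29–25.
Copeland scores (wins − losses):
  Plan 7: 2 − 3 = -1
  Plan 1: 0 − 5 = -5
  Plan 8: 3 − 2 = 1
  Plan 4: 1 − 4 = -3
  Plan 6: 5 − 0 = 5
  Plan 9: 4 − 1 = 3
Plan 6 has the best Copeland score.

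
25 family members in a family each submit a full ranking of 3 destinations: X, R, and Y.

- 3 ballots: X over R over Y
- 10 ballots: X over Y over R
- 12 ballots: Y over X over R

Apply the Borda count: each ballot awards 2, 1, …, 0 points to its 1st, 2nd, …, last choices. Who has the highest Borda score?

X

Borda scores:
  X: 3·2 + 10·2 + 12·1 = 38
  R: 3·1 + 10·0 + 12·0 = 3
  Y: 3·0 + 10·1 + 12·2 = 34
X has the highest total.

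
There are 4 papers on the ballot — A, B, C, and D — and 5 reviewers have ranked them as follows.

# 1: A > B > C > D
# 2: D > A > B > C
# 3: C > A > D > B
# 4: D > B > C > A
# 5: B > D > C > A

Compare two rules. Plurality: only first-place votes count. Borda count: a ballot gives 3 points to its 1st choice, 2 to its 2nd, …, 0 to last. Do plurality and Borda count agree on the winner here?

Yes

Plurality first-place counts: A 1, B 1, C 1, D 2 → D.
Borda totals: A 7, B 8, C 6, D 9 → D.
The two rules agree on D.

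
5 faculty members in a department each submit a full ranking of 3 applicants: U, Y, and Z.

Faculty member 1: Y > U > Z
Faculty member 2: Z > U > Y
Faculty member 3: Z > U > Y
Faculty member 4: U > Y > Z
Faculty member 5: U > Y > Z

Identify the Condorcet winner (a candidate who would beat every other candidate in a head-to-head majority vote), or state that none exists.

Head-to-head results (5 voters total):
U vs Y: U wins 4–1.
U vs Z: U wins 3–2.
Y vs Z: Y wins 3–2.
U beats each rival — Y (4–1), Z (3–2) — so U is the Condorcet winner.

U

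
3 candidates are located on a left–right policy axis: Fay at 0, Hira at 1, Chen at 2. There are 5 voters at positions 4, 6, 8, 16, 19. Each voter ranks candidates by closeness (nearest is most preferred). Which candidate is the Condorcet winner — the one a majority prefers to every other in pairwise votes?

Chen

With single-peaked preferences on a line, the Condorcet winner is the candidate closest to the median voter.
The median voter (position 8) is closest to Chen at 2.
Check: Chen vs Hira — voters closer to Chen: 5 of 5.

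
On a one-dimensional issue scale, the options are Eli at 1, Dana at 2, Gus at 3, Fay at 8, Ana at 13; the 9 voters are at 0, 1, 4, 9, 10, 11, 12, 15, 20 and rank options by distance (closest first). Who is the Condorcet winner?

Fay

With single-peaked preferences on a line, the Condorcet winner is the candidate closest to the median voter.
The median voter (position 10) is closest to Fay at 8.
Check: Fay vs Ana — voters closer to Fay: 5 of 9.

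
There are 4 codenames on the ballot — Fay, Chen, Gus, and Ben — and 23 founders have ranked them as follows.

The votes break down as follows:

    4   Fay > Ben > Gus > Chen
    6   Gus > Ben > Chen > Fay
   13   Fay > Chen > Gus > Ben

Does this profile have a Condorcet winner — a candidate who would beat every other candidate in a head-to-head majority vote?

Head-to-head results (23 voters total):
Fay vs Chen: Fay wins 17–6.
Fay vs Gus: Fay wins 17–6.
Fay vs Ben: Fay wins 17–6.
Chen vs Gus: Chen wins 13–10.
Chen vs Ben: Chen wins 13–10.
Gus vs Ben: Gus wins 19–4.
Fay beats each rival — Chen (17–6), Gus (17–6), Ben (17–6) — so Fay is the Condorcet winner.

Yes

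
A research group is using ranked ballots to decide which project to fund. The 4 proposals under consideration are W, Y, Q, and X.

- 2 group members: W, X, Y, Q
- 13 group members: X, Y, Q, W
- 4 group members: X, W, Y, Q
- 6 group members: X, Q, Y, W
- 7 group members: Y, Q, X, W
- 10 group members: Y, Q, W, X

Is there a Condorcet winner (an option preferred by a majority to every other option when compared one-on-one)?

Head-to-head results (42 voters total):
W vs Y: Y wins 36–6.
W vs Q: Q wins 36–6.
W vs X: X wins 30–12.
Y vs Q: Y wins 36–6.
Y vs X: X wins 25–17.
Q vs X: X wins 25–17.
X beats each rival — W (30–12), Y (25–17), Q (25–17) — so X is the Condorcet winner.

Yes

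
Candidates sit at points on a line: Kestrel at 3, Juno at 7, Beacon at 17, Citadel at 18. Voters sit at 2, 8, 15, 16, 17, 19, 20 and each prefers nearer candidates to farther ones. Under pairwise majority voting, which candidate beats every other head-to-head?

With single-peaked preferences on a line, the Condorcet winner is the candidate closest to the median voter.
The median voter (position 16) is closest to Beacon at 17.
Check: Beacon vs Kestrel — voters closer to Beacon: 5 of 7.

Beacon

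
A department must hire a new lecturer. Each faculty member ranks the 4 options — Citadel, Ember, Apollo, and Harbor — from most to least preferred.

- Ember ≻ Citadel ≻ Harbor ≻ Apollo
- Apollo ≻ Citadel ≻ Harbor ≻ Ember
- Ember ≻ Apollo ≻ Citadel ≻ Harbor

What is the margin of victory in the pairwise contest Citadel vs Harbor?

Ballots ranking Citadel above Harbor: 3.
Ballots ranking Harbor above Citadel: 0.
Citadel wins 3–0, a margin of 3.

3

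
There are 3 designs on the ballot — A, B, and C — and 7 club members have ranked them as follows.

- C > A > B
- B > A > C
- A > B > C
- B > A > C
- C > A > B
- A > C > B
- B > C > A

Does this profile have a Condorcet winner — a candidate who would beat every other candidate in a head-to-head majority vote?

Head-to-head results (7 voters total):
A vs B: A wins 4–3.
A vs C: A wins 4–3.
B vs C: B wins 4–3.
A beats each rival — B (4–3), C (4–3) — so A is the Condorcet winner.

Yes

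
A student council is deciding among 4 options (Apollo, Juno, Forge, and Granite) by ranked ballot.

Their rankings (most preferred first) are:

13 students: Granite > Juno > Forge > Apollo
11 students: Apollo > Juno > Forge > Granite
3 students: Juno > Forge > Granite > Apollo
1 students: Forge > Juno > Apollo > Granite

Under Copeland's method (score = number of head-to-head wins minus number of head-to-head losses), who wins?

Juno

Pairwise results:
  Apollo vs Juno: Juno wins 17–11.
  Apollo vs Forge: Forge wins 17–11.
  Apollo vs Granite: Granite wins 16–12.
  Juno vs Forge: Juno wins 27–1.
  Juno vs Granite: Juno wins 15–13.
  Forge vs Granite: Forge wins 15–13.
Copeland scores (wins − losses):
  Apollo: 0 − 3 = -3
  Juno: 3 − 0 = 3
  Forge: 2 − 1 = 1
  Granite: 1 − 2 = -1
Juno has the best Copeland score.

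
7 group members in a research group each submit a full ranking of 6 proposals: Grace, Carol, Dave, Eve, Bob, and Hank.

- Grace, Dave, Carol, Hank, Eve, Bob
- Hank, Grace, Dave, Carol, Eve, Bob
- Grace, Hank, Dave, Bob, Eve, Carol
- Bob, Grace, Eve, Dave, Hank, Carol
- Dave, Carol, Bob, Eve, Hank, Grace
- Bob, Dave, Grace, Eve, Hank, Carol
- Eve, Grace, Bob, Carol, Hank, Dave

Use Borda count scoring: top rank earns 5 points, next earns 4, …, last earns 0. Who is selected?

Borda scores:
  Grace: 5 + 4 + 5 + 4 + 0 + 3 + 4 = 25
  Carol: 3 + 2 + 0 + 0 + 4 + 0 + 2 = 11
  Dave: 4 + 3 + 3 + 2 + 5 + 4 + 0 = 21
  Eve: 1 + 1 + 1 + 3 + 2 + 2 + 5 = 15
  Bob: 0 + 0 + 2 + 5 + 3 + 5 + 3 = 18
  Hank: 2 + 5 + 4 + 1 + 1 + 1 + 1 = 15
Grace has the highest total.

Grace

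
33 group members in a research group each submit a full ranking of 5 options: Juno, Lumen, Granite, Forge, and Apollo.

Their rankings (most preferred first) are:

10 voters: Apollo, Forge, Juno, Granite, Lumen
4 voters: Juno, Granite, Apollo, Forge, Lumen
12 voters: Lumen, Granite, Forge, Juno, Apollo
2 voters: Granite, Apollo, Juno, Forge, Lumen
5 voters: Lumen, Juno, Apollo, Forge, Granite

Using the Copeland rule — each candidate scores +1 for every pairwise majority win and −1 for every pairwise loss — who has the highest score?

Lumen

Pairwise results:
  Juno vs Lumen: Lumen wins 17–16.
  Juno vs Granite: Juno wins 19–14.
  Juno vs Forge: Forge wins 22–11.
  Juno vs Apollo: Juno wins 21–12.
  Lumen vs Granite: Lumen wins 17–16.
  Lumen vs Forge: Lumen wins 17–16.
  Lumen vs Apollo: Lumen wins 17–16.
  Granite vs Forge: Granite wins 18–15.
  Granite vs Apollo: Granite wins 18–15.
  Forge vs Apollo: Apollo wins 21–12.
Copeland scores (wins − losses):
  Juno: 2 − 2 = 0
  Lumen: 4 − 0 = 4
  Granite: 2 − 2 = 0
  Forge: 1 − 3 = -2
  Apollo: 1 − 3 = -2
Lumen has the best Copeland score.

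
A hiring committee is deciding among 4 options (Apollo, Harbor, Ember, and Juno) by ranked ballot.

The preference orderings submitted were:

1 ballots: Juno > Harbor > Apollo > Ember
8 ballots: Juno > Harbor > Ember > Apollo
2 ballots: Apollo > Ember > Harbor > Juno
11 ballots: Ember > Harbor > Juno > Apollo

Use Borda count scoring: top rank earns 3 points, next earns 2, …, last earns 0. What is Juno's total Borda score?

38

Borda scores:
  Apollo: 1 + 8·0 + 2·3 + 11·0 = 7
  Harbor: 2 + 8·2 + 2·1 + 11·2 = 42
  Ember: 0 + 8·1 + 2·2 + 11·3 = 45
  Juno: 3 + 8·3 + 2·0 + 11·1 = 38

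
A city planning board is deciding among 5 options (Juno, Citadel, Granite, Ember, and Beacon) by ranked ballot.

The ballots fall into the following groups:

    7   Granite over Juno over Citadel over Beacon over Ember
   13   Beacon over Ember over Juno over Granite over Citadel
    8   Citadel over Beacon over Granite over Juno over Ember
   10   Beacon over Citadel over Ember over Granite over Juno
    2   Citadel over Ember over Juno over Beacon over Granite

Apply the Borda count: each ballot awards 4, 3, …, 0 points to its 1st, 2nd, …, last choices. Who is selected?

Borda scores:
  Juno: 7·3 + 13·2 + 8·1 + 10·0 + 2·2 = 59
  Citadel: 7·2 + 13·0 + 8·4 + 10·3 + 2·4 = 84
  Granite: 7·4 + 13·1 + 8·2 + 10·1 + 2·0 = 67
  Ember: 7·0 + 13·3 + 8·0 + 10·2 + 2·3 = 65
  Beacon: 7·1 + 13·4 + 8·3 + 10·4 + 2·1 = 125
Beacon has the highest total.

Beacon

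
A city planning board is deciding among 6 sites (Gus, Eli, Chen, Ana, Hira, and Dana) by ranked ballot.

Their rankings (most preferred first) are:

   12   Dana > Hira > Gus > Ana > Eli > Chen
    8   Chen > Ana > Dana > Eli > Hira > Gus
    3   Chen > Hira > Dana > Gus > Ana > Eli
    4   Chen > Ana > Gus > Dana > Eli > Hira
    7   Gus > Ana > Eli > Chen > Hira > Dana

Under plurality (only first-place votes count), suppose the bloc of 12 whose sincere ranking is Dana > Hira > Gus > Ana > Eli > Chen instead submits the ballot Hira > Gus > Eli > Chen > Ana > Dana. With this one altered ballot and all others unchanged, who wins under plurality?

Chen

First-place totals with the altered ballot: Gus 7, Eli 0, Chen 15, Ana 0, Hira 12, Dana 0.
The winner is unchanged: still Chen.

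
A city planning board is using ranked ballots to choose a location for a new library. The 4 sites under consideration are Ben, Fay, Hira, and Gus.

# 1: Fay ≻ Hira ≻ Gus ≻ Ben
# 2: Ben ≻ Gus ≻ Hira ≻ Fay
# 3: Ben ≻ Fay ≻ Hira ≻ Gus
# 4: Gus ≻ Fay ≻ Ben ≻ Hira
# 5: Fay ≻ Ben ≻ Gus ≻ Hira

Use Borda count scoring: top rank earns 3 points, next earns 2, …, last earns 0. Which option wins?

Borda scores:
  Ben: 0 + 3 + 3 + 1 + 2 = 9
  Fay: 3 + 0 + 2 + 2 + 3 = 10
  Hira: 2 + 1 + 1 + 0 + 0 = 4
  Gus: 1 + 2 + 0 + 3 + 1 = 7
Fay has the highest total.

Fay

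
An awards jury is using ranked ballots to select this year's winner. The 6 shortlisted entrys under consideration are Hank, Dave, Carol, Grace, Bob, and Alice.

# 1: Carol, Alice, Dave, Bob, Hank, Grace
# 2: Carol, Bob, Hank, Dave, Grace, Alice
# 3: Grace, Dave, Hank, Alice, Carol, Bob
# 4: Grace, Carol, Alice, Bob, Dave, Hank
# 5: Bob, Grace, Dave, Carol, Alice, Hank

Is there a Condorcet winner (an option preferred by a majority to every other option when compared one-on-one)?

Head-to-head results (5 voters total):
Hank vs Dave: Dave wins 4–1.
Hank vs Carol: Carol wins 4–1.
Hank vs Grace: Grace wins 3–2.
Hank vs Bob: Bob wins 4–1.
Hank vs Alice: Alice wins 3–2.
Dave vs Carol: Carol wins 3–2.
Dave vs Grace: Grace wins 3–2.
Dave vs Bob: Bob wins 3–2.
Dave vs Alice: Dave wins 3–2.
Carol vs Grace: Grace wins 3–2.
Carol vs Bob: Carol wins 4–1.
Carol vs Alice: Carol wins 4–1.
Grace vs Bob: Bob wins 3–2.
Grace vs Alice: Grace wins 4–1.
Bob vs Alice: Alice wins 3–2.
No candidate beats all others: Dave beats Alice beats Bob beats Dave, a majority cycle.

No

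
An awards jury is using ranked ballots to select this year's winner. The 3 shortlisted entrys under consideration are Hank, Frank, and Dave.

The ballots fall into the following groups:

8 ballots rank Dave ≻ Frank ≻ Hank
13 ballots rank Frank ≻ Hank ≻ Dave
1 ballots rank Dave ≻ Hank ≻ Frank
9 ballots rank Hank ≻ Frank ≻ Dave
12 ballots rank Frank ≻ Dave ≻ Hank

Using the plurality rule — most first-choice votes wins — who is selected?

First-place vote totals:
  Hank: 9
  Frank: 25
  Dave: 9
Frank has the most first-place votes.

Frank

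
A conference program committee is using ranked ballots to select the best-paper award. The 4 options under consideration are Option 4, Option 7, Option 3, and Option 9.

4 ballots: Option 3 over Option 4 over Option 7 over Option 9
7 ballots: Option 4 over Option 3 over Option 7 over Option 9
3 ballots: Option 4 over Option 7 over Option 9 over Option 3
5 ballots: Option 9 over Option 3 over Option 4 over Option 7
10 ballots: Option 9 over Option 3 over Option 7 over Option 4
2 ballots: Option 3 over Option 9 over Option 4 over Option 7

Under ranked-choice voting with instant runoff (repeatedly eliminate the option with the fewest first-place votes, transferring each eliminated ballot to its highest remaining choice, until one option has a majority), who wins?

Option 9

Round 1: Option 9 15, Option 4 10, Option 3 6, Option 7 0. Option 7 has the fewest and is eliminated.
Round 2: Option 9 15, Option 4 10, Option 3 6. Option 3 has the fewest and is eliminated.
Round 3: Option 9 17, Option 4 14. Option 9 has a majority.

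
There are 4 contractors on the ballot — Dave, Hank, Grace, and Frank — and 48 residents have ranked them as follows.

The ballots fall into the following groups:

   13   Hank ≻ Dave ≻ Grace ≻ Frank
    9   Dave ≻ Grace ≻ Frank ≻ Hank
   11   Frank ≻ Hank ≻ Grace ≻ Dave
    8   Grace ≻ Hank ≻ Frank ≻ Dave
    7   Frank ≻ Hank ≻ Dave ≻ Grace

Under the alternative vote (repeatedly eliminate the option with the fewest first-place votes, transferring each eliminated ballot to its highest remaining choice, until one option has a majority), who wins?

Frank

Round 1: Frank 18, Hank 13, Dave 9, Grace 8. Grace has the fewest and is eliminated.
Round 2: Hank 21, Frank 18, Dave 9. Dave has the fewest and is eliminated.
Round 3: Frank 27, Hank 21. Frank has a majority.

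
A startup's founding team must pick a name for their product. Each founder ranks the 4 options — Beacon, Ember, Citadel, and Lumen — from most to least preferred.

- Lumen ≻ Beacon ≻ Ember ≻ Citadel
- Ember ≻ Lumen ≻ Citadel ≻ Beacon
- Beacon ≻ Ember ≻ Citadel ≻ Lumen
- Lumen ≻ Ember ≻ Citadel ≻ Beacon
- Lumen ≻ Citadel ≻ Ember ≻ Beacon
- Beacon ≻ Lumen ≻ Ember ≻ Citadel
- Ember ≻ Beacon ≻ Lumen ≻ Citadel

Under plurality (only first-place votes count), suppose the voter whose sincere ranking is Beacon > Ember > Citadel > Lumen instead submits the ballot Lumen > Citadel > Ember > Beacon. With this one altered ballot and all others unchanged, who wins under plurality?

First-place totals with the altered ballot: Beacon 1, Ember 2, Citadel 0, Lumen 4.
The winner is unchanged: still Lumen.

Lumen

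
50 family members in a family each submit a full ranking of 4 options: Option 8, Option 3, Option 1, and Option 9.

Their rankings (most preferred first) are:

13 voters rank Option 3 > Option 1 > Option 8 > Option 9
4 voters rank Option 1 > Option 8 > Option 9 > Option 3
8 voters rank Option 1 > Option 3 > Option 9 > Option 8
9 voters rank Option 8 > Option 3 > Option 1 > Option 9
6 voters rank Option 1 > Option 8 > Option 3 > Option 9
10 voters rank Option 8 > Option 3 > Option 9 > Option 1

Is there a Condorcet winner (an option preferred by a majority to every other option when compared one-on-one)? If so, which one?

None — there is no Condorcet winner

Head-to-head results (50 voters total):
Option 8 vs Option 3: Option 8 wins 29–21.
Option 8 vs Option 1: Option 1 wins 31–19.
Option 8 vs Option 9: Option 8 wins 42–8.
Option 3 vs Option 1: Option 3 wins 32–18.
Option 3 vs Option 9: Option 3 wins 46–4.
Option 1 vs Option 9: Option 1 wins 40–10.
No candidate beats all others: Option 8 beats Option 3 beats Option 1 beats Option 8, a majority cycle.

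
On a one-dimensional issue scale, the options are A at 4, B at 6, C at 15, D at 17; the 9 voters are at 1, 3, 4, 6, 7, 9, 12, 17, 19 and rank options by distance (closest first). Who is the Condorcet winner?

With single-peaked preferences on a line, the Condorcet winner is the candidate closest to the median voter.
The median voter (position 7) is closest to B at 6.
Check: B vs D — voters closer to B: 6 of 9.

B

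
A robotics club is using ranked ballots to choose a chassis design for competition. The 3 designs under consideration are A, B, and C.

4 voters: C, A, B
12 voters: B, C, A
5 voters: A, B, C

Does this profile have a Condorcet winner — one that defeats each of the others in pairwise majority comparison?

Yes

Head-to-head results (21 voters total):
A vs B: B wins 12–9.
A vs C: C wins 16–5.
B vs C: B wins 17–4.
B beats each rival — A (12–9), C (17–4) — so B is the Condorcet winner.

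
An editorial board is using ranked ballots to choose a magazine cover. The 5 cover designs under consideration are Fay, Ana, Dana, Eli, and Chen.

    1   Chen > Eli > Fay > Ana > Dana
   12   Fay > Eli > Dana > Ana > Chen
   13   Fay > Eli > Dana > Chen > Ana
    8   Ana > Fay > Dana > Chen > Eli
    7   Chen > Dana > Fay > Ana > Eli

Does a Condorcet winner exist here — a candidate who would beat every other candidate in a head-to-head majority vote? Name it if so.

Fay

Head-to-head results (41 voters total):
Fay vs Ana: Fay wins 33–8.
Fay vs Dana: Fay wins 34–7.
Fay vs Eli: Fay wins 40–1.
Fay vs Chen: Fay wins 33–8.
Ana vs Dana: Dana wins 32–9.
Ana vs Eli: Eli wins 26–15.
Ana vs Chen: Chen wins 21–20.
Dana vs Eli: Eli wins 26–15.
Dana vs Chen: Dana wins 33–8.
Eli vs Chen: Eli wins 25–16.
Fay beats each rival — Ana (33–8), Dana (34–7), Eli (40–1), Chen (33–8) — so Fay is the Condorcet winner.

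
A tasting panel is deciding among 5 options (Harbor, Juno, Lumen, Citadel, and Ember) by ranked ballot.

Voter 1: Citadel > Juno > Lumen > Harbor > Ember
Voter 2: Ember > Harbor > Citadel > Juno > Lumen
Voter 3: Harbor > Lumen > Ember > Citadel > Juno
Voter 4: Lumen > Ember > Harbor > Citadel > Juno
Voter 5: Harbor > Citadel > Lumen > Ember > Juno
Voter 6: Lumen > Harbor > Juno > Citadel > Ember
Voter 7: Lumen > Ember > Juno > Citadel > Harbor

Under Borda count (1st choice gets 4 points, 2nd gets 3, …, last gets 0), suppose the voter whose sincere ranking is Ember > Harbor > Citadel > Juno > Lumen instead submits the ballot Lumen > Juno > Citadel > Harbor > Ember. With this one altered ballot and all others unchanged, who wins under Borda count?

Lumen

Borda totals with the altered ballot: Harbor 15, Juno 10, Lumen 23, Citadel 13, Ember 9.
The winner is unchanged: still Lumen.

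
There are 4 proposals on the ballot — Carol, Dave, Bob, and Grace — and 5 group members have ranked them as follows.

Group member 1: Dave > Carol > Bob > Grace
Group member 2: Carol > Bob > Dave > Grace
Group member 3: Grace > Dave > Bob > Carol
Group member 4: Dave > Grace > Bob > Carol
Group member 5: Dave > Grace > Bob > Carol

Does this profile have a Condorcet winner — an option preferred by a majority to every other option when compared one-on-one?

Yes

Head-to-head results (5 voters total):
Carol vs Dave: Dave wins 4–1.
Carol vs Bob: Bob wins 3–2.
Carol vs Grace: Grace wins 3–2.
Dave vs Bob: Dave wins 4–1.
Dave vs Grace: Dave wins 4–1.
Bob vs Grace: Grace wins 3–2.
Dave beats each rival — Carol (4–1), Bob (4–1), Grace (4–1) — so Dave is the Condorcet winner.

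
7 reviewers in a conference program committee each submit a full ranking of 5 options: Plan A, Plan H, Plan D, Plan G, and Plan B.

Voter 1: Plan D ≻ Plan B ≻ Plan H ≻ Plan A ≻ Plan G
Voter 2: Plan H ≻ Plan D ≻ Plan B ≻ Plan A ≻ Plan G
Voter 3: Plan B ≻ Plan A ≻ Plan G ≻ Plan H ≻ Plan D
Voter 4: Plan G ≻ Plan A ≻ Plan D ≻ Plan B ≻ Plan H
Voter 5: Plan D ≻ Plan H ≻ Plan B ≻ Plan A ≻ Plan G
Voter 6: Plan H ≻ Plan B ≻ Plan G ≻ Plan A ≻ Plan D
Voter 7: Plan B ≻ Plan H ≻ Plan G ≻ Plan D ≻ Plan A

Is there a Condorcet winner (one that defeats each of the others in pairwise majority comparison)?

No

Head-to-head results (7 voters total):
Plan A vs Plan H: Plan H wins 5–2.
Plan A vs Plan D: Plan D wins 4–3.
Plan A vs Plan G: Plan A wins 4–3.
Plan A vs Plan B: Plan B wins 6–1.
Plan H vs Plan D: Plan H wins 4–3.
Plan H vs Plan G: Plan H wins 5–2.
Plan H vs Plan B: Plan B wins 4–3.
Plan D vs Plan G: Plan G wins 4–3.
Plan D vs Plan B: Plan D wins 4–3.
Plan G vs Plan B: Plan B wins 6–1.
No candidate beats all others: Plan A beats Plan G beats Plan D beats Plan A, a majority cycle.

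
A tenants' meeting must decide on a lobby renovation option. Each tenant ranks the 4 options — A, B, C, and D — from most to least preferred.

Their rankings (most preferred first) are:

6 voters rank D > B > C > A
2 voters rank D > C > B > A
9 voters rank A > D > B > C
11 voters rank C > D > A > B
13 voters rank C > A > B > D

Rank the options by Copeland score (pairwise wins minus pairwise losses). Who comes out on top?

Pairwise results:
  A vs B: A wins 33–8.
  A vs C: C wins 32–9.
  A vs D: A wins 22–19.
  B vs C: C wins 26–15.
  B vs D: D wins 28–13.
  C vs D: C wins 24–17.
Copeland scores (wins − losses):
  A: 2 − 1 = 1
  B: 0 − 3 = -3
  C: 3 − 0 = 3
  D: 1 − 2 = -1
C has the best Copeland score.

C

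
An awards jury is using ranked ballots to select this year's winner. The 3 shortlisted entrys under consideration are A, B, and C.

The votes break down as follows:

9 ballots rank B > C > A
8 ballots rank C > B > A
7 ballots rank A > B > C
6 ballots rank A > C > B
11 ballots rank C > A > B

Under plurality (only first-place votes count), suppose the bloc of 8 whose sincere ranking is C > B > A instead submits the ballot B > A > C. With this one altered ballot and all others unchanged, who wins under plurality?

B

First-place totals with the altered ballot: A 13, B 17, C 11.
The switch changes the winner from C to B.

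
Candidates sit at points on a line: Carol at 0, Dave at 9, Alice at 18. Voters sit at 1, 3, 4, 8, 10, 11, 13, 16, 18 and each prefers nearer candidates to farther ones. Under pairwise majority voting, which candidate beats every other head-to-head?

Dave

With single-peaked preferences on a line, the Condorcet winner is the candidate closest to the median voter.
The median voter (position 10) is closest to Dave at 9.
Check: Dave vs Alice — voters closer to Dave: 7 of 9.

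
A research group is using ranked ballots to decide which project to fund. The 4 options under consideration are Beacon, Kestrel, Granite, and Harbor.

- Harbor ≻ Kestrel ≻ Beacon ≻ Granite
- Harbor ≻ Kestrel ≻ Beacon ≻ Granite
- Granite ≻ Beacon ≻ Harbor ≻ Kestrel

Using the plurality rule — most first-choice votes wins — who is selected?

Harbor

First-place vote totals:
  Beacon: 0
  Kestrel: 0
  Granite: 1
  Harbor: 2
Harbor has the most first-place votes.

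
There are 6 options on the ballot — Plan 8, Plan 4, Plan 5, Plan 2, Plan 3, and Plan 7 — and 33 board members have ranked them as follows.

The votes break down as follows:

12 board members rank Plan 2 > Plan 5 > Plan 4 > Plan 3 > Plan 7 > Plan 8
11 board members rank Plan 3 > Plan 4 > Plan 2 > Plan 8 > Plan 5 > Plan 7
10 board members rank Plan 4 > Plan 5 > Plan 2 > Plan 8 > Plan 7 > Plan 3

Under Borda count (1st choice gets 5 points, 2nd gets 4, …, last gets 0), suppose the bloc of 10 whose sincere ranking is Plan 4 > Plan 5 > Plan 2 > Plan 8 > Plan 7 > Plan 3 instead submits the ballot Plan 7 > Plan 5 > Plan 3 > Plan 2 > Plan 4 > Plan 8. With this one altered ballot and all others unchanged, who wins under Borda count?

Plan 2

Borda totals with the altered ballot: Plan 8 22, Plan 4 90, Plan 5 99, Plan 2 113, Plan 3 109, Plan 7 62.
The switch changes the winner from Plan 4 to Plan 2.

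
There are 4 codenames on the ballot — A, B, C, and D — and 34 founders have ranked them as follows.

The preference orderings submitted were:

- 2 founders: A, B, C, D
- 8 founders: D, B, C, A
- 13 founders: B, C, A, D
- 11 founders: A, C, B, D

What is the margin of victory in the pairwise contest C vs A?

Ballots ranking C above A: 8+13 = 21.
Ballots ranking A above C: 2+11 = 13.
C wins 21–13, a margin of 8.

8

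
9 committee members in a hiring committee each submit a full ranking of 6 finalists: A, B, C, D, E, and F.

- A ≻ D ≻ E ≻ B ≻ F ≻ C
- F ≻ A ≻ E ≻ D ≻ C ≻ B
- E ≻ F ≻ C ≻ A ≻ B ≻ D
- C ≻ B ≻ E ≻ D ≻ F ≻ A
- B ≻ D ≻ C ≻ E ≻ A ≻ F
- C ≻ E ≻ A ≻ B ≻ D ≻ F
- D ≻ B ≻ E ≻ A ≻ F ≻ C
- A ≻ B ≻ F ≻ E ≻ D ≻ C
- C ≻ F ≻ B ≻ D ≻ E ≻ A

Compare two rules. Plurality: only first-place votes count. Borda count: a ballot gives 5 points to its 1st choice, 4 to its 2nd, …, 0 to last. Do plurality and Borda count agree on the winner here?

No

Plurality first-place counts: A 2, B 1, C 3, D 1, E 1, F 1 → C.
Borda totals: A 22, B 25, C 22, D 21, E 26, F 19 → E.
The two rules disagree: plurality picks C, Borda picks E.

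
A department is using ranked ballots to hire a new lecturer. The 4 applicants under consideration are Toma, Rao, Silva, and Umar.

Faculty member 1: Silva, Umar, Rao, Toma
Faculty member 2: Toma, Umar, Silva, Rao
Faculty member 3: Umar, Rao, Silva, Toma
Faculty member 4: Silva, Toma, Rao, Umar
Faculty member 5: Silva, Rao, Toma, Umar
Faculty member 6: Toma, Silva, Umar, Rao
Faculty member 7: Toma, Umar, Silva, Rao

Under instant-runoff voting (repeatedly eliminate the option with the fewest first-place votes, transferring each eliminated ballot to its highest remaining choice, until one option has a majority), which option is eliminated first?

Rao

Round 1: Toma 3, Silva 3, Umar 1, Rao 0. Rao has the fewest and is eliminated.
Round 2: Toma 3, Silva 3, Umar 1. Umar has the fewest and is eliminated.
Round 3: Silva 4, Toma 3. Silva has a majority.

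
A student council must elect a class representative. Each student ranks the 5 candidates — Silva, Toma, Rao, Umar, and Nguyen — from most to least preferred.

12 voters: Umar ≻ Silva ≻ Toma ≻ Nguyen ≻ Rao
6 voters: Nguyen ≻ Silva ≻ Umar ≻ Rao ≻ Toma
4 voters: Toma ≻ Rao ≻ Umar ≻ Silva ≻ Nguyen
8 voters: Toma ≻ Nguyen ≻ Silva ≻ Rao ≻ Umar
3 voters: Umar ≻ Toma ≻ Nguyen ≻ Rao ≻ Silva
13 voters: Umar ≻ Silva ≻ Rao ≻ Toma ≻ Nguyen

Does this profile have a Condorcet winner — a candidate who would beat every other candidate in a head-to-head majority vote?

Head-to-head results (46 voters total):
Silva vs Toma: Silva wins 31–15.
Silva vs Rao: Silva wins 39–7.
Silva vs Umar: Umar wins 32–14.
Silva vs Nguyen: Silva wins 29–17.
Toma vs Rao: Toma wins 27–19.
Toma vs Umar: Umar wins 34–12.
Toma vs Nguyen: Toma wins 40–6.
Rao vs Umar: Umar wins 34–12.
Rao vs Nguyen: Nguyen wins 29–17.
Umar vs Nguyen: Umar wins 32–14.
Umar beats each rival — Silva (32–14), Toma (34–12), Rao (34–12), Nguyen (32–14) — so Umar is the Condorcet winner.

Yes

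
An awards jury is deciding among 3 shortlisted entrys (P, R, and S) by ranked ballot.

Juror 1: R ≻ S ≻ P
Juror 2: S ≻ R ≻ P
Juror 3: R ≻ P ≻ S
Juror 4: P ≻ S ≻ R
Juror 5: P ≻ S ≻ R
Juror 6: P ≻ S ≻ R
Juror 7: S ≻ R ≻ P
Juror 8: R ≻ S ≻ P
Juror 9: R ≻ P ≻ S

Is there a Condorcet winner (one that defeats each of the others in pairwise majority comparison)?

Head-to-head results (9 voters total):
P vs R: R wins 6–3.
P vs S: P wins 5–4.
R vs S: S wins 5–4.
No candidate beats all others: P beats S beats R beats P, a majority cycle.

No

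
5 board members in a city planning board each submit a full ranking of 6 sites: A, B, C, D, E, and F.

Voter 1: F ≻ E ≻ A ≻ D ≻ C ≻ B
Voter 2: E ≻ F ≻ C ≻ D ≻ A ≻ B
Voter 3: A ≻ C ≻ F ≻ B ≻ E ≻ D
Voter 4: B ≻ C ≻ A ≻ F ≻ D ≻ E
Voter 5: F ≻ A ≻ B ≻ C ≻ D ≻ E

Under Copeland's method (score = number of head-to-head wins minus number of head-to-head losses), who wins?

Pairwise results:
  A vs B: A wins 4–1.
  A vs C: A wins 3–2.
  A vs D: A wins 4–1.
  A vs E: A wins 3–2.
  A vs F: F wins 3–2.
  B vs C: C wins 3–2.
  B vs D: B wins 3–2.
  B vs E: B wins 3–2.
  B vs F: F wins 4–1.
  C vs D: C wins 4–1.
  C vs E: C wins 3–2.
  C vs F: F wins 3–2.
  D vs E: E wins 3–2.
  D vs F: F wins 5–0.
  E vs F: F wins 4–1.
Copeland scores (wins − losses):
  A: 4 − 1 = 3
  B: 2 − 3 = -1
  C: 3 − 2 = 1
  D: 0 − 5 = -5
  E: 1 − 4 = -3
  F: 5 − 0 = 5
F has the best Copeland score.

F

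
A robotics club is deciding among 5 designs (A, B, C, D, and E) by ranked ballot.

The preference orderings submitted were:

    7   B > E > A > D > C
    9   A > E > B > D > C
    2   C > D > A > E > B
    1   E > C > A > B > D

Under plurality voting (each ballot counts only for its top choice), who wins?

A

First-place vote totals:
  A: 9
  B: 7
  C: 2
  D: 0
  E: 1
A has the most first-place votes.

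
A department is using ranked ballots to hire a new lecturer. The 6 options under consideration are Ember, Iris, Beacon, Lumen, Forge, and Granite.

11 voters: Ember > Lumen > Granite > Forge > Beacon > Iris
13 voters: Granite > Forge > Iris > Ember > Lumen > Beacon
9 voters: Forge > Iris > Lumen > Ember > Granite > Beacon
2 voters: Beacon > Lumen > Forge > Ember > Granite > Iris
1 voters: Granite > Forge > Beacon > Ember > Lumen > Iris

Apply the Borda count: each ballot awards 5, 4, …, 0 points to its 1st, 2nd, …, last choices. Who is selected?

Forge

Borda scores:
  Ember: 11·5 + 13·2 + 9·2 + 2·2 + 2 = 105
  Iris: 11·0 + 13·3 + 9·4 + 2·0 + 0 = 75
  Beacon: 11·1 + 13·0 + 9·0 + 2·5 + 3 = 24
  Lumen: 11·4 + 13·1 + 9·3 + 2·4 + 1 = 93
  Forge: 11·2 + 13·4 + 9·5 + 2·3 + 4 = 129
  Granite: 11·3 + 13·5 + 9·1 + 2·1 + 5 = 114
Forge has the highest total.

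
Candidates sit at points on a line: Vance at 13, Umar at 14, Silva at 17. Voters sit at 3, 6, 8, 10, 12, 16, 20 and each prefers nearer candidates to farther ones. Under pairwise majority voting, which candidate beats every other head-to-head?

With single-peaked preferences on a line, the Condorcet winner is the candidate closest to the median voter.
The median voter (position 10) is closest to Vance at 13.
Check: Vance vs Umar — voters closer to Vance: 5 of 7.

Vance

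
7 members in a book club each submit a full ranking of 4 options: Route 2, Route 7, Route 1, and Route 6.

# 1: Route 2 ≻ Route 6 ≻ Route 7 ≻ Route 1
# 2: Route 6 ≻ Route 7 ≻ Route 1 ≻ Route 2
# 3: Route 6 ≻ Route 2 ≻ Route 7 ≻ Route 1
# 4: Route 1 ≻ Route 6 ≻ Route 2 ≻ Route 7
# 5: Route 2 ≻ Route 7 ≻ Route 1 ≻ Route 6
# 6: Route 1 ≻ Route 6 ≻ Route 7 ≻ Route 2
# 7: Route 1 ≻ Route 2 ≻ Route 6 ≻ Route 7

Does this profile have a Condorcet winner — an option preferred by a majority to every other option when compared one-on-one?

Head-to-head results (7 voters total):
Route 2 vs Route 7: Route 2 wins 5–2.
Route 2 vs Route 1: Route 1 wins 4–3.
Route 2 vs Route 6: Route 6 wins 4–3.
Route 7 vs Route 1: Route 7 wins 4–3.
Route 7 vs Route 6: Route 6 wins 6–1.
Route 1 vs Route 6: Route 1 wins 4–3.
No candidate beats all others: Route 2 beats Route 7 beats Route 1 beats Route 2, a majority cycle.

No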